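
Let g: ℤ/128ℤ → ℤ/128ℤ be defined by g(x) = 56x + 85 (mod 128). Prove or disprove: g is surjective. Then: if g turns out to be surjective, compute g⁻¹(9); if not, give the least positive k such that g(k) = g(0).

Since gcd(56, 128) = 8, we have 56x ≡ 0 (mod 8) for all x, so g(x) ≡ 5 (mod 8).
But 0 ≢ 5 (mod 8), so 0 ∈ ℤ/128ℤ has no preimage. Hence g is not surjective.
Since g is not surjective, we find the least positive k with g(k) = g(0): this means 56k ≡ 0 (mod 128), i.e. 128 ∣ 56k. Since gcd(56, 128) = 8, dividing through by 8 this holds exactly when 16 ∣ 7k, and as gcd(7, 16) = 1, exactly when 16 ∣ k.
The smallest positive such k is 16.

16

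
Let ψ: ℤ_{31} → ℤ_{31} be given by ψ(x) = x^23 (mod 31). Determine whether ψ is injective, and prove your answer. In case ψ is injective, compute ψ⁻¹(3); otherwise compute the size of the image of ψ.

22

Since 31 is prime, the nonzero elements of ℤ_{31} form a cyclic group of order 30.
As gcd(23, 30) = 1, raising to the 23rd power is a bijection on this group: if a^23 ≡ b^23 then (ab^{−1})^23 = 1, and the only element of order dividing gcd(23, 30) = 1 is 1, so a = b.
With ψ(0) = 0 this makes ψ injective on all of ℤ_{31}, hence bijective (finite equal-size domain and codomain). In particular ψ is injective.
Since ψ is injective, we find the preimage of 3. The inverse of x ↦ x^23 on (ℤ_{31})^× is x ↦ x^17, because 23·17 = 391 = 13·30 + 1 ≡ 1 (mod 30) and x^{30} = 1 for x ≠ 0 (Fermat). So ψ⁻¹(3) = 3^17 mod 31.
Repeated squaring mod 31: 3^1 ≡ 3, 3^2 ≡ 3² = 9, 3^4 ≡ 9² = 81 ≡ 19, 3^8 ≡ 19² = 361 ≡ 20, 3^16 ≡ 20² = 400 ≡ 28. Since 17 = 16 + 1, 3^17 ≡ 28·3: 28·3 = 84 ≡ 22. So 3^17 ≡ 22 (mod 31).
Hence ψ⁻¹(3) = 22.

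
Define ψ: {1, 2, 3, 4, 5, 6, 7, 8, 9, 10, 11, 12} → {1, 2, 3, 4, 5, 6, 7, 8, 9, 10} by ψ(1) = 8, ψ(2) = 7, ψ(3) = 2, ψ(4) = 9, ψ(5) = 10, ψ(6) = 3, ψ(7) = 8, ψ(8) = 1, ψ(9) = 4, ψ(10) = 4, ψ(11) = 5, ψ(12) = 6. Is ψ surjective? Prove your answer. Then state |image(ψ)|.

Every element of the codomain has a preimage: 1 = ψ(8), 2 = ψ(3), 3 = ψ(6), 4 = ψ(9), 5 = ψ(11), 6 = ψ(12), 7 = ψ(2), 8 = ψ(1), 9 = ψ(4), 10 = ψ(5).
Therefore ψ is surjective.
The image of ψ is {1, 2, 3, 4, 5, 6, 7, 8, 9, 10}, which has 10 elements.

10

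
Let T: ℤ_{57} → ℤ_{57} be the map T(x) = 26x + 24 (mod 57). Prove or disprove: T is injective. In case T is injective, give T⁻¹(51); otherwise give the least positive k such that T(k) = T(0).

12

By definition, T is injective when T(s) = T(t) forces s = t.
Suppose T(s) = T(t) in ℤ_{57}. Then 26s + 24 ≡ 26t + 24 (mod 57), so 26(s − t) ≡ 0 (mod 57).
Since gcd(26, 57) = 1, 26 is invertible modulo 57, so s − t ≡ 0 (mod 57), i.e. s = t.
Thus T is injective.
We now compute 26⁻¹ mod 57 explicitly. Euclid's algorithm: 57 = 2·26 + 5, 26 = 5·5 + 1; back-substituting gives 1 = 11·26 − 5·57, so 26⁻¹ ≡ 11 (mod 57).
Since T is injective, we find T⁻¹(51): we need 26x ≡ 51 − 24 ≡ 27 (mod 57). Using 26⁻¹ = 11: x ≡ 11·27 = 297 = 5·57 + 12, so x = 12.
Check: T(12) = 26·12 + 24 = 336 = 5·57 + 51 ≡ 51 (mod 57).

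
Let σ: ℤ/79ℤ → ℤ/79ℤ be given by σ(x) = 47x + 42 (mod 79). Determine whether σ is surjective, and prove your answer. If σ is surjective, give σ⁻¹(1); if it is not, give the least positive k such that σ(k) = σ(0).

Since gcd(47, 79) = 1, 47 is invertible modulo 79. Euclid's algorithm: 79 = 1·47 + 32, 47 = 1·32 + 15, 32 = 2·15 + 2, 15 = 7·2 + 1; back-substituting gives 1 = 37·47 − 22·79, so 47⁻¹ ≡ 37 (mod 79).
Then y ↦ 37(y − 42) is a two-sided inverse to σ, so every y ∈ ℤ/79ℤ has a preimage.
Hence σ is surjective.
Since σ is surjective, we compute σ⁻¹(1): solve 47x + 42 ≡ 1 (mod 79), i.e. 47x ≡ 38 (mod 79).
Multiplying by 47⁻¹ = 37 gives x ≡ 37·38 = 1406 = 17·79 + 63 ≡ 63 (mod 79).
Check: σ(63) = 47·63 + 42 = 3003 = 38·79 + 1 ≡ 1 (mod 79).

63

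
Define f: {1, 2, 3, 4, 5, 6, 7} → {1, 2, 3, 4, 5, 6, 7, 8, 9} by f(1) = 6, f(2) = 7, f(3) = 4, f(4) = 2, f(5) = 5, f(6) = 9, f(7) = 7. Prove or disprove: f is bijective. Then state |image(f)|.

6

f(2) = 7 = f(7) with 2 ≠ 7, so f is not injective, hence not bijective.
The image of f is {2, 4, 5, 6, 7, 9}, which has 6 elements.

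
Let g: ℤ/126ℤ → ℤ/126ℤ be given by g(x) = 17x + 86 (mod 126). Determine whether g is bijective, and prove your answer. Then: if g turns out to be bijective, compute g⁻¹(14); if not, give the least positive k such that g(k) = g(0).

If g(a) = g(b), then 17a ≡ 17b (mod 126). Because gcd(17, 126) = 1, we may cancel 17 to get a ≡ b (mod 126).
We now compute 17⁻¹ mod 126 explicitly. Euclid's algorithm: 126 = 7·17 + 7, 17 = 2·7 + 3, 7 = 2·3 + 1; back-substituting gives 1 = 89·17 − 12·126, so 17⁻¹ ≡ 89 (mod 126).
For any y ∈ ℤ/126ℤ, x = 89(y − 86) mod 126 satisfies g(x) = 17·89(y − 86) + 86 ≡ y (since 17·89 ≡ 1 mod 126). So every y has a preimage.
Thus g is bijective.
Since g is bijective, we compute g⁻¹(14): solve 17x + 86 ≡ 14 (mod 126), i.e. 17x ≡ 54 (mod 126).
Multiplying by 17⁻¹ = 89 gives x ≡ 89·54 = 4806 = 38·126 + 18 ≡ 18 (mod 126).
Check: g(18) = 17·18 + 86 = 392 = 3·126 + 14 ≡ 14 (mod 126).

18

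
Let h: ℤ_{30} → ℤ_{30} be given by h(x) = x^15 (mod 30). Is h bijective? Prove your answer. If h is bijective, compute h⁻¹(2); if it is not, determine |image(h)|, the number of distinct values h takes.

Computing x^15 mod 30 for each x (by repeated squaring, reducing mod 30 at every step), the values h(0), h(1), …, h(29) are: 0, 1, 8, 27, 4, 5, 6, 13, 2, 9, 10, 11, 18, 7, 14, 15, 16, 23, 12, 19, 20, 21, 28, 17, 24, 25, 26, 3, 22, 29.
Every element of ℤ_{30} appears exactly once in this list, so h is a bijection, and in particular bijective.
Since h is bijective, we read off the preimage of 2 from the same table: h(8) = 2, so h⁻¹(2) = 8.

8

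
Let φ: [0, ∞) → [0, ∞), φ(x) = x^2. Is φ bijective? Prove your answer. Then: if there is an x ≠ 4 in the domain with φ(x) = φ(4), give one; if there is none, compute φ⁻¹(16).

On [0, ∞), x ↦ x^2 is strictly increasing (injective) and for any y ∈ [0, ∞) the 2nd root y^{1/2} lies in [0, ∞) (surjective). So φ is bijective.
Since x ↦ x^2 is strictly increasing on [0, ∞), it is injective there, so no x ≠ 4 in the domain has φ(x) = φ(4). We therefore compute φ⁻¹(16) = 16^{1/2} = 4 (indeed 4^2 = 16).

4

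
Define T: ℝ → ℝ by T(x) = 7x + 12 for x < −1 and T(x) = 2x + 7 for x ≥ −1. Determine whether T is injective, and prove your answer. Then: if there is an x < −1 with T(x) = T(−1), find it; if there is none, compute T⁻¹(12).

5/2

Both pieces are strictly increasing (slopes 7 and 2), so each is injective on its own interval.
The left piece maps (−∞, −1) onto (−∞, 5); the right piece maps [−1, ∞) onto [5, ∞).
These images are disjoint, so no value is attained by both pieces. Thus T is injective.
Because the two images are disjoint, no x < −1 has T(x) = T(−1), so we compute T⁻¹(12): 12 lies in [5, ∞), so solve 2x + 7 = 12: x = (12 − 7)/2 = 5/2.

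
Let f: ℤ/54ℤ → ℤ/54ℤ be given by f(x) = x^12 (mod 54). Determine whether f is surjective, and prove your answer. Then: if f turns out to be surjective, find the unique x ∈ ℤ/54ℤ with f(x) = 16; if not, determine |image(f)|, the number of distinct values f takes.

8

f(0) = 0^12 = 0.
f(6): Repeated squaring mod 54: 6^1 ≡ 6, 6^2 ≡ 6² = 36, 6^4 ≡ 36² = 1296 ≡ 0, 6^8 ≡ 0² = 0. Since 12 = 8 + 4, 6^12 ≡ 0·0: 0·0 = 0. So 6^12 ≡ 0 (mod 54).
So f(0) = f(6) = 0 while 0 ≠ 6, therefore f is not injective.
A non-injective map from the 54-element set ℤ/54ℤ to itself takes at most 53 distinct values, so it cannot be surjective. So f is not surjective.
Since f is not surjective, we determine |image(f)|. Computing x^12 mod 54 for each x (by repeated squaring, reducing mod 54 at every step), the values f(0), f(1), …, f(53) are: 0, 1, 46, 27, 10, 37, 0, 19, 28, 27, 28, 19, 0, 37, 10, 27, 46, 1, 0, 1, 46, 27, 10, 37, 0, 19, 28, 27, 28, 19, 0, 37, 10, 27, 46, 1, 0, 1, 46, 27, 10, 37, 0, 19, 28, 27, 28, 19, 0, 37, 10, 27, 46, 1.
The distinct values are {0, 1, 10, 19, 27, 28, 37, 46}; there are 8 of them.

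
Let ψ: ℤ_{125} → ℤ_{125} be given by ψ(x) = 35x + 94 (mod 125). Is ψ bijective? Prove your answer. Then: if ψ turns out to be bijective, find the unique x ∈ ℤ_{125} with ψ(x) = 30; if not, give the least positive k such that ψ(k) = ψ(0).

25

We have gcd(35, 125) = 5 > 1. Taking a = 0 and b = 25: ψ(0) = 94 and ψ(25) = 35·25 + 94 = 969 ≡ 94 (mod 125).
So ψ(0) = ψ(25) while 0 ≠ 25, thus ψ is not injective, hence not bijective.
Since ψ is not bijective, we find the least positive k with ψ(k) = ψ(0): this means 35k ≡ 0 (mod 125), i.e. 125 ∣ 35k. Since gcd(35, 125) = 5, dividing through by 5 this holds exactly when 25 ∣ 7k, and as gcd(7, 25) = 1, exactly when 25 ∣ k.
The smallest positive such k is 25.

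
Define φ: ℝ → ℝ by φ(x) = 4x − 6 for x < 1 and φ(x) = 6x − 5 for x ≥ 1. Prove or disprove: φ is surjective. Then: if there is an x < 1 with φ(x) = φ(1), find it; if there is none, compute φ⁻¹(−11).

Both pieces are strictly increasing (slopes 4 and 6), so each is injective on its own interval.
The left piece maps (−∞, 1) onto (−∞, −2); the right piece maps [1, ∞) onto [1, ∞).
The union (−∞, −2) ∪ [1, ∞) omits the interval between −2 and 1; in particular −2 has no preimage. So φ is not surjective.
Because the two images are disjoint, no x < 1 has φ(x) = φ(1), so we compute φ⁻¹(−11): −11 lies in (−∞, −2), so solve 4x − 6 = −11: x = (−11 + 6)/4 = −5/4.

-5/4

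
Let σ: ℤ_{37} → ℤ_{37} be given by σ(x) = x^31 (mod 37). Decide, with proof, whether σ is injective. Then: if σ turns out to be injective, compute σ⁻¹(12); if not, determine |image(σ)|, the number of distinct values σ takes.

9

Since 37 is prime, the nonzero elements of ℤ_{37} form a cyclic group of order 36.
As gcd(31, 36) = 1, raising to the 31st power is a bijection on this group: if s^31 ≡ t^31 then (st^{−1})^31 = 1, and the only element of order dividing gcd(31, 36) = 1 is 1, so s = t.
With σ(0) = 0 this makes σ injective on all of ℤ_{37}, hence bijective (finite equal-size domain and codomain). In particular σ is injective.
Since σ is injective, we find the preimage of 12. The inverse of x ↦ x^31 on (ℤ_{37})^× is x ↦ x^7, because 31·7 = 217 = 6·36 + 1 ≡ 1 (mod 36) and x^{36} = 1 for x ≠ 0 (Fermat). So σ⁻¹(12) = 12^7 mod 37.
Repeated squaring mod 37: 12^1 ≡ 12, 12^2 ≡ 12² = 144 ≡ 33, 12^4 ≡ 33² = 1089 ≡ 16. Since 7 = 4 + 2 + 1, 12^7 ≡ 16·33·12: 16·33 = 528 ≡ 10, then 10·12 = 120 ≡ 9. So 12^7 ≡ 9 (mod 37).
Hence σ⁻¹(12) = 9.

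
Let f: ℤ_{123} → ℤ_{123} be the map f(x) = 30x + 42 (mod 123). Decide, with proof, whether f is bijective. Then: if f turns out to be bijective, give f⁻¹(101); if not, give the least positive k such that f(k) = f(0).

41

Recall that f is injective when f(u) = f(v) forces u = v.
We have gcd(30, 123) = 3 > 1. Taking u = 0 and v = 41: f(0) = 42 and f(41) = 30·41 + 42 = 1272 ≡ 42 (mod 123).
So f(0) = f(41) while 0 ≠ 41, thus f is not injective, hence not bijective.
Since f is not bijective, we find the least positive k with f(k) = f(0): this means 30k ≡ 0 (mod 123), i.e. 123 ∣ 30k. Since gcd(30, 123) = 3, dividing through by 3 this holds exactly when 41 ∣ 10k, and as gcd(10, 41) = 1, exactly when 41 ∣ k.
The smallest positive such k is 41.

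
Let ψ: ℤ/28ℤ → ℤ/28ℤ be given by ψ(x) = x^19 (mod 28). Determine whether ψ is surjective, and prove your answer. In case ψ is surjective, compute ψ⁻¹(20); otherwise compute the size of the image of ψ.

ψ(0) = 0^19 = 0.
ψ(14): Repeated squaring mod 28: 14^1 ≡ 14, 14^2 ≡ 14² = 196 ≡ 0, 14^4 ≡ 0² = 0, 14^8 ≡ 0² = 0, 14^16 ≡ 0² = 0. Since 19 = 16 + 2 + 1, 14^19 ≡ 0·0·14: 0·0 = 0, then 0·14 = 0. So 14^19 ≡ 0 (mod 28).
So ψ(0) = ψ(14) = 0 while 0 ≠ 14, therefore ψ is not injective.
A non-injective map from the 28-element set ℤ/28ℤ to itself takes at most 27 distinct values, so it cannot be surjective. So ψ is not surjective.
Since ψ is not surjective, we determine |image(ψ)|. Computing x^19 mod 28 for each x (by repeated squaring, reducing mod 28 at every step), the values ψ(0), ψ(1), …, ψ(27) are: 0, 1, 16, 3, 4, 5, 20, 7, 8, 9, 24, 11, 12, 13, 0, 15, 16, 17, 4, 19, 20, 21, 8, 23, 24, 25, 12, 27.
The distinct values are {0, 1, 3, 4, 5, 7, 8, 9, 11, 12, 13, 15, 16, 17, 19, 20, 21, 23, 24, 25, 27}; there are 21 of them.

21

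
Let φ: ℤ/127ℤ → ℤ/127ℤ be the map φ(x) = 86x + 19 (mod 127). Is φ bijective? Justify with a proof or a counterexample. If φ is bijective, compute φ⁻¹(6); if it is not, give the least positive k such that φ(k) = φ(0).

Recall: φ is injective when φ(a) = φ(b) forces a = b.
If φ(a) = φ(b), then 86a ≡ 86b (mod 127). Because gcd(86, 127) = 1, we may cancel 86 to get a ≡ b (mod 127).
We now compute 86⁻¹ mod 127 explicitly. Euclid's algorithm: 127 = 1·86 + 41, 86 = 2·41 + 4, 41 = 10·4 + 1; back-substituting gives 1 = 96·86 − 65·127, so 86⁻¹ ≡ 96 (mod 127).
For any y ∈ ℤ/127ℤ, x = 96(y − 19) mod 127 satisfies φ(x) = 86·96(y − 19) + 19 ≡ y (since 86·96 ≡ 1 mod 127). So every y has a preimage.
Thus φ is bijective.
Since φ is bijective, we find φ⁻¹(6): we need 86x ≡ 6 − 19 ≡ 114 (mod 127). Using 86⁻¹ = 96: x ≡ 96·114 = 10944 = 86·127 + 22, so x = 22.
Check: φ(22) = 86·22 + 19 = 1911 = 15·127 + 6 ≡ 6 (mod 127).

22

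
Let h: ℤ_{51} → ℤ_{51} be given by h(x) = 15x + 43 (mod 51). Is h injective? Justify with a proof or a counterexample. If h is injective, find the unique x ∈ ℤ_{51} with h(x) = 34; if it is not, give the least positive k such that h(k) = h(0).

17

We have gcd(15, 51) = 3 > 1. Taking s = 0 and t = 17: h(0) = 43 and h(17) = 15·17 + 43 = 298 ≡ 43 (mod 51).
So h(0) = h(17) while 0 ≠ 17, hence h is not injective.
Since h is not injective, we find the least positive k with h(k) = h(0): this means 15k ≡ 0 (mod 51), i.e. 51 ∣ 15k. Since gcd(15, 51) = 3, dividing through by 3 this holds exactly when 17 ∣ 5k, and as gcd(5, 17) = 1, exactly when 17 ∣ k.
The smallest positive such k is 17.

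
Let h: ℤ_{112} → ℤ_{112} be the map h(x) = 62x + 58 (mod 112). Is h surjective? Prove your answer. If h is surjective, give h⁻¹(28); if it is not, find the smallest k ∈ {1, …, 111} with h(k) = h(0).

56

Recall that h is surjective if every y in the codomain equals h(x) for some x in the domain.
Since gcd(62, 112) = 2, we have 62x ≡ 0 (mod 2) for all x, so h(x) ≡ 0 (mod 2).
But 1 ≢ 0 (mod 2), so 1 ∈ ℤ_{112} has no preimage. So h is not surjective.
Since h is not surjective, we find the least positive k with h(k) = h(0): this means 62k ≡ 0 (mod 112), i.e. 112 ∣ 62k. Since gcd(62, 112) = 2, dividing through by 2 this holds exactly when 56 ∣ 31k, and as gcd(31, 56) = 1, exactly when 56 ∣ k.
The smallest positive such k is 56.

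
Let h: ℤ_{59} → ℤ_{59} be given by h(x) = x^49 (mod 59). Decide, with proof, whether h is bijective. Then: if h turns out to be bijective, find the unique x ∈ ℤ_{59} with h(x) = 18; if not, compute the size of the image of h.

56

Since 59 is prime, the nonzero elements of ℤ_{59} form a cyclic group of order 58.
As gcd(49, 58) = 1, raising to the 49th power is a bijection on this group: if u^49 ≡ v^49 then (uv^{−1})^49 = 1, and the only element of order dividing gcd(49, 58) = 1 is 1, so u = v.
With h(0) = 0 this makes h injective on all of ℤ_{59}, hence bijective (finite equal-size domain and codomain). In particular h is bijective.
Since h is bijective, we find the preimage of 18. The inverse of x ↦ x^49 on (ℤ_{59})^× is x ↦ x^45, because 49·45 = 2205 = 38·58 + 1 ≡ 1 (mod 58) and x^{58} = 1 for x ≠ 0 (Fermat). So h⁻¹(18) = 18^45 mod 59.
Repeated squaring mod 59: 18^1 ≡ 18, 18^2 ≡ 18² = 324 ≡ 29, 18^4 ≡ 29² = 841 ≡ 15, 18^8 ≡ 15² = 225 ≡ 48, 18^16 ≡ 48² = 2304 ≡ 3, 18^32 ≡ 3² = 9. Since 45 = 32 + 8 + 4 + 1, 18^45 ≡ 9·48·15·18: 9·48 = 432 ≡ 19, then 19·15 = 285 ≡ 49, then 49·18 = 882 ≡ 56. So 18^45 ≡ 56 (mod 59).
Hence h⁻¹(18) = 56.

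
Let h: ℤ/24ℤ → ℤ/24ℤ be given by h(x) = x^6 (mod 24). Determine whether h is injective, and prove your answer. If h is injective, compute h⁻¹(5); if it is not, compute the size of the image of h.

4

h(2): Repeated squaring mod 24: 2^1 ≡ 2, 2^2 ≡ 2² = 4, 2^4 ≡ 4² = 16. Since 6 = 4 + 2, 2^6 ≡ 16·4: 16·4 = 64 ≡ 16. So 2^6 ≡ 16 (mod 24).
h(4): Repeated squaring mod 24: 4^1 ≡ 4, 4^2 ≡ 4² = 16, 4^4 ≡ 16² = 256 ≡ 16. Since 6 = 4 + 2, 4^6 ≡ 16·16: 16·16 = 256 ≡ 16. So 4^6 ≡ 16 (mod 24).
So h(2) = h(4) = 16 while 2 ≠ 4, therefore h is not injective.
Since h is not injective, we determine |image(h)|. Computing x^6 mod 24 for each x (by repeated squaring, reducing mod 24 at every step), the values h(0), h(1), …, h(23) are: 0, 1, 16, 9, 16, 1, 0, 1, 16, 9, 16, 1, 0, 1, 16, 9, 16, 1, 0, 1, 16, 9, 16, 1.
The distinct values are {0, 1, 9, 16}; there are 4 of them.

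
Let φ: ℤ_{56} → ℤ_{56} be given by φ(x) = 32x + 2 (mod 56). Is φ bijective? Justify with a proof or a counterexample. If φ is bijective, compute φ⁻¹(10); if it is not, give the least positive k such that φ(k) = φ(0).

7

By definition, φ is injective when φ(u) = φ(v) forces u = v.
We have gcd(32, 56) = 8 > 1. Taking u = 0 and v = 7: φ(0) = 2 and φ(7) = 32·7 + 2 = 226 ≡ 2 (mod 56).
So φ(0) = φ(7) while 0 ≠ 7, hence φ is not injective, hence not bijective.
Since φ is not bijective, we find the least positive k with φ(k) = φ(0): this means 32k ≡ 0 (mod 56), i.e. 56 ∣ 32k. Since gcd(32, 56) = 8, dividing through by 8 this holds exactly when 7 ∣ 4k, and as gcd(4, 7) = 1, exactly when 7 ∣ k.
The smallest positive such k is 7.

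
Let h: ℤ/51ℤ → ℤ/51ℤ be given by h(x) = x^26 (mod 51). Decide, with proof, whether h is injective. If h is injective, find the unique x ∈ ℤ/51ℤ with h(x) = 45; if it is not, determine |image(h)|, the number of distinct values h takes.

18

h(7): Repeated squaring mod 51: 7^1 ≡ 7, 7^2 ≡ 7² = 49, 7^4 ≡ 49² = 2401 ≡ 4, 7^8 ≡ 4² = 16, 7^16 ≡ 16² = 256 ≡ 1. Since 26 = 16 + 8 + 2, 7^26 ≡ 1·16·49: 1·16 = 16, then 16·49 = 784 ≡ 19. So 7^26 ≡ 19 (mod 51).
h(10): Repeated squaring mod 51: 10^1 ≡ 10, 10^2 ≡ 10² = 100 ≡ 49, 10^4 ≡ 49² = 2401 ≡ 4, 10^8 ≡ 4² = 16, 10^16 ≡ 16² = 256 ≡ 1. Since 26 = 16 + 8 + 2, 10^26 ≡ 1·16·49: 1·16 = 16, then 16·49 = 784 ≡ 19. So 10^26 ≡ 19 (mod 51).
So h(7) = h(10) = 19 while 7 ≠ 10, so h is not injective.
Since h is not injective, we determine |image(h)|. Computing x^26 mod 51 for each x (by repeated squaring, reducing mod 51 at every step), the values h(0), h(1), …, h(50) are: 0, 1, 4, 42, 16, 43, 15, 19, 13, 30, 19, 49, 9, 16, 25, 21, 1, 34, 18, 4, 25, 33, 43, 49, 36, 13, 13, 36, 49, 43, 33, 25, 4, 18, 34, 1, 21, 25, 16, 9, 49, 19, 30, 13, 19, 15, 43, 16, 42, 4, 1.
The distinct values are {0, 1, 4, 9, 13, 15, 16, 18, 19, 21, 25, 30, 33, 34, 36, 42, 43, 49}; there are 18 of them.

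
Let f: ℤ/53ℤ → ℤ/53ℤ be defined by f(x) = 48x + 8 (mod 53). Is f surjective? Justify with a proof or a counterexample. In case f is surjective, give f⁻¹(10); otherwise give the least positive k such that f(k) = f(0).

Since gcd(48, 53) = 1, 48 is invertible modulo 53. Euclid's algorithm: 53 = 1·48 + 5, 48 = 9·5 + 3, 5 = 1·3 + 2, 3 = 1·2 + 1; back-substituting gives 1 = 21·48 − 19·53, so 48⁻¹ ≡ 21 (mod 53).
For any y ∈ ℤ/53ℤ, x = 21(y − 8) mod 53 satisfies f(x) = 48·21(y − 8) + 8 ≡ y (since 48·21 ≡ 1 mod 53). So every y has a preimage.
Therefore f is surjective.
Since f is surjective, we compute f⁻¹(10): solve 48x + 8 ≡ 10 (mod 53), i.e. 48x ≡ 2 (mod 53).
Multiplying by 48⁻¹ = 21 gives x ≡ 21·2 = 42 ≡ 42 (mod 53).
Check: f(42) = 48·42 + 8 = 2024 = 38·53 + 10 ≡ 10 (mod 53).

42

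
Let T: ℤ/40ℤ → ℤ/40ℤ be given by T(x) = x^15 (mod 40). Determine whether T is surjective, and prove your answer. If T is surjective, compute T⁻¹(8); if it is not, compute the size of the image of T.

25

T(0) = 0^15 = 0.
T(10): Repeated squaring mod 40: 10^1 ≡ 10, 10^2 ≡ 10² = 100 ≡ 20, 10^4 ≡ 20² = 400 ≡ 0, 10^8 ≡ 0² = 0. Since 15 = 8 + 4 + 2 + 1, 10^15 ≡ 0·0·20·10: 0·0 = 0, then 0·20 = 0, then 0·10 = 0. So 10^15 ≡ 0 (mod 40).
So T(0) = T(10) = 0 while 0 ≠ 10, thus T is not injective.
A non-injective map from the 40-element set ℤ/40ℤ to itself takes at most 39 distinct values, so it cannot be surjective. So T is not surjective.
Since T is not surjective, we determine |image(T)|. Computing x^15 mod 40 for each x (by repeated squaring, reducing mod 40 at every step), the values T(0), T(1), …, T(39) are: 0, 1, 8, 27, 24, 5, 16, 23, 32, 9, 0, 11, 8, 37, 24, 15, 16, 33, 32, 19, 0, 21, 8, 7, 24, 25, 16, 3, 32, 29, 0, 31, 8, 17, 24, 35, 16, 13, 32, 39.
The distinct values are {0, 1, 3, 5, 7, 8, 9, 11, 13, 15, 16, 17, 19, 21, 23, 24, 25, 27, 29, 31, 32, 33, 35, 37, 39}; there are 25 of them.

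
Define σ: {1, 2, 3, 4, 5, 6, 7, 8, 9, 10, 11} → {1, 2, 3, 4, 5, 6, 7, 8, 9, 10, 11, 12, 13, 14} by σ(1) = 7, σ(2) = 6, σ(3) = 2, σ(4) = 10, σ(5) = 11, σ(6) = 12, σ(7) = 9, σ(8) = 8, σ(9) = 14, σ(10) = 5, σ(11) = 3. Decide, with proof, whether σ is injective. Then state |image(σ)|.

11

The values σ(1), …, σ(11) are 7, 6, 2, 10, 11, 12, 9, 8, 14, 5, 3 — all distinct.
So σ(u) = σ(v) only when u = v, and σ is injective.
The image of σ is {2, 3, 5, 6, 7, 8, 9, 10, 11, 12, 14}, which has 11 elements.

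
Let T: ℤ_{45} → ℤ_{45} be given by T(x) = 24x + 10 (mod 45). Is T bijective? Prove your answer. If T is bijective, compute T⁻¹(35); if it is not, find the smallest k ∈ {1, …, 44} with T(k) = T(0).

We have gcd(24, 45) = 3 > 1. Taking s = 0 and t = 15: T(0) = 10 and T(15) = 24·15 + 10 = 370 ≡ 10 (mod 45).
So T(0) = T(15) while 0 ≠ 15, hence T is not injective, hence not bijective.
Since T is not bijective, we find the least positive k with T(k) = T(0): this means 24k ≡ 0 (mod 45), i.e. 45 ∣ 24k. Since gcd(24, 45) = 3, dividing through by 3 this holds exactly when 15 ∣ 8k, and as gcd(8, 15) = 1, exactly when 15 ∣ k.
The smallest positive such k is 15.

15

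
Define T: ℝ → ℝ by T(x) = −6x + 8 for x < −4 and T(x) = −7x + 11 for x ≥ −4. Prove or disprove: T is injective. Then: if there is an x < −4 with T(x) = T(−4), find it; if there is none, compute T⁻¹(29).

Both pieces are strictly decreasing (slopes −6 and −7), so each is injective on its own interval.
The left piece maps (−∞, −4) onto (32, ∞); the right piece maps [−4, ∞) onto (−∞, 39].
These images overlap. In particular T(−4) = 39 (right piece), and solving −6x + 8 = 39 on the left piece gives x = −31/6 < −4.
So T(−31/6) = T(−4) with −31/6 ≠ −4, and T is not injective. This x = −31/6 is the requested value below −4.

-31/6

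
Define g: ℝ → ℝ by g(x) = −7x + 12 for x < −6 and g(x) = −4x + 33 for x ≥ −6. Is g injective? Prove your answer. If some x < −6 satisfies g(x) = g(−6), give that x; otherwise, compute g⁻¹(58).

Both pieces are strictly decreasing (slopes −7 and −4), so each is injective on its own interval.
The left piece maps (−∞, −6) onto (54, ∞); the right piece maps [−6, ∞) onto (−∞, 57].
These images overlap. In particular g(−6) = 57 (right piece), and solving −7x + 12 = 57 on the left piece gives x = −45/7 < −6.
So g(−45/7) = g(−6) with −45/7 ≠ −6, and g is not injective. This x = −45/7 is the requested value below −6.

-45/7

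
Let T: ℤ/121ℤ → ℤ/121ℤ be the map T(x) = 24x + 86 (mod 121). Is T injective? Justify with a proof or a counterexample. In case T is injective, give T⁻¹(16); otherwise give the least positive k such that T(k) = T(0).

Suppose T(u) = T(v) in ℤ/121ℤ. Then 24u + 86 ≡ 24v + 86 (mod 121), so 24(u − v) ≡ 0 (mod 121).
Since gcd(24, 121) = 1, 24 is invertible modulo 121, hence u − v ≡ 0 (mod 121), i.e. u = v.
Hence T is injective.
We now compute 24⁻¹ mod 121 explicitly. Euclid's algorithm: 121 = 5·24 + 1; back-substituting gives 1 = 116·24 − 23·121, so 24⁻¹ ≡ 116 (mod 121).
Since T is injective, we find T⁻¹(16): we need 24x ≡ 16 − 86 ≡ 51 (mod 121). Using 24⁻¹ = 116: x ≡ 116·51 = 5916 = 48·121 + 108, so x = 108.
Check: T(108) = 24·108 + 86 = 2678 = 22·121 + 16 ≡ 16 (mod 121).

108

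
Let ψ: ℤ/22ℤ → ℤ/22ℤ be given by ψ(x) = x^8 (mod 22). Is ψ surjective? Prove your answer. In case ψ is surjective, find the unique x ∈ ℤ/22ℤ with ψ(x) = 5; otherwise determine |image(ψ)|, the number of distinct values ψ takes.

ψ(10): Repeated squaring mod 22: 10^1 ≡ 10, 10^2 ≡ 10² = 100 ≡ 12, 10^4 ≡ 12² = 144 ≡ 12, 10^8 ≡ 12² = 144 ≡ 12. So 10^8 ≡ 12 (mod 22).
ψ(12): Repeated squaring mod 22: 12^1 ≡ 12, 12^2 ≡ 12² = 144 ≡ 12, 12^4 ≡ 12² = 144 ≡ 12, 12^8 ≡ 12² = 144 ≡ 12. So 12^8 ≡ 12 (mod 22).
So ψ(10) = ψ(12) = 12 while 10 ≠ 12, so ψ is not injective.
A non-injective map from the 22-element set ℤ/22ℤ to itself takes at most 21 distinct values, so it cannot be surjective. Hence ψ is not surjective.
Since ψ is not surjective, we determine |image(ψ)|. Computing x^8 mod 22 for each x (by repeated squaring, reducing mod 22 at every step), the values ψ(0), ψ(1), …, ψ(21) are: 0, 1, 14, 5, 20, 15, 4, 9, 16, 3, 12, 11, 12, 3, 16, 9, 4, 15, 20, 5, 14, 1.
The distinct values are {0, 1, 3, 4, 5, 9, 11, 12, 14, 15, 16, 20}; there are 12 of them.

12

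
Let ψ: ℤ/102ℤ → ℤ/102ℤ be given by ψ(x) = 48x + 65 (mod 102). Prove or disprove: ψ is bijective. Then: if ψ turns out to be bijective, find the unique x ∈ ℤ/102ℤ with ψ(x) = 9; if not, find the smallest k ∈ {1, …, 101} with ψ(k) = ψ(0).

17

We have gcd(48, 102) = 6 > 1. Taking a = 0 and b = 17: ψ(0) = 65 and ψ(17) = 48·17 + 65 = 881 ≡ 65 (mod 102).
So ψ(0) = ψ(17) while 0 ≠ 17, thus ψ is not injective, hence not bijective.
Since ψ is not bijective, we find the least positive k with ψ(k) = ψ(0): this means 48k ≡ 0 (mod 102), i.e. 102 ∣ 48k. Since gcd(48, 102) = 6, dividing through by 6 this holds exactly when 17 ∣ 8k, and as gcd(8, 17) = 1, exactly when 17 ∣ k.
The smallest positive such k is 17.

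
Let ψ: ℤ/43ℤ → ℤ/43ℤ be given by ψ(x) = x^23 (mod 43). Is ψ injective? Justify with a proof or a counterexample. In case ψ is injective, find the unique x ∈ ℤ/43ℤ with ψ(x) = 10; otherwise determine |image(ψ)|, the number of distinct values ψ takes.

15

Since 43 is prime, the nonzero elements of ℤ/43ℤ form a cyclic group of order 42.
As gcd(23, 42) = 1, raising to the 23rd power is a bijection on this group: if a^23 ≡ b^23 then (ab^{−1})^23 = 1, and the only element of order dividing gcd(23, 42) = 1 is 1, so a = b.
With ψ(0) = 0 this makes ψ injective on all of ℤ/43ℤ, hence bijective (finite equal-size domain and codomain). In particular ψ is injective.
Since ψ is injective, we find the preimage of 10. The inverse of x ↦ x^23 on (ℤ/43ℤ)^× is x ↦ x^11, because 23·11 = 253 = 6·42 + 1 ≡ 1 (mod 42) and x^{42} = 1 for x ≠ 0 (Fermat). So ψ⁻¹(10) = 10^11 mod 43.
Repeated squaring mod 43: 10^1 ≡ 10, 10^2 ≡ 10² = 100 ≡ 14, 10^4 ≡ 14² = 196 ≡ 24, 10^8 ≡ 24² = 576 ≡ 17. Since 11 = 8 + 2 + 1, 10^11 ≡ 17·14·10: 17·14 = 238 ≡ 23, then 23·10 = 230 ≡ 15. So 10^11 ≡ 15 (mod 43).
Hence ψ⁻¹(10) = 15.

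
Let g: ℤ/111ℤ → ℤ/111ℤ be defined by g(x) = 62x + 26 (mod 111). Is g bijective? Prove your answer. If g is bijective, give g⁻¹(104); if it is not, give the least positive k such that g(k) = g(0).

12

Suppose g(a) = g(b) in ℤ/111ℤ. Then 62a + 26 ≡ 62b + 26 (mod 111), thus 62(a − b) ≡ 0 (mod 111).
Since gcd(62, 111) = 1, 62 is invertible modulo 111, so a − b ≡ 0 (mod 111), i.e. a = b.
We now compute 62⁻¹ mod 111 explicitly. Euclid's algorithm: 111 = 1·62 + 49, 62 = 1·49 + 13, 49 = 3·13 + 10, 13 = 1·10 + 3, 10 = 3·3 + 1; back-substituting gives 1 = 77·62 − 43·111, so 62⁻¹ ≡ 77 (mod 111).
Then y ↦ 77(y − 26) is a two-sided inverse to g, so every y ∈ ℤ/111ℤ has a preimage.
So g is bijective.
Since g is bijective, we compute g⁻¹(104): solve 62x + 26 ≡ 104 (mod 111), i.e. 62x ≡ 78 (mod 111).
Multiplying by 62⁻¹ = 77 gives x ≡ 77·78 = 6006 = 54·111 + 12 ≡ 12 (mod 111).
Check: g(12) = 62·12 + 26 = 770 = 6·111 + 104 ≡ 104 (mod 111).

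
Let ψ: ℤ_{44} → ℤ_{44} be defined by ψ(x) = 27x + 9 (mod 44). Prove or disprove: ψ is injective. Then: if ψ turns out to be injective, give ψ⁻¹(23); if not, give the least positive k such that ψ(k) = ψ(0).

38

Recall that ψ is injective when ψ(s) = ψ(t) forces s = t.
Suppose ψ(s) = ψ(t) in ℤ_{44}. Then 27s + 9 ≡ 27t + 9 (mod 44), thus 27(s − t) ≡ 0 (mod 44).
Since gcd(27, 44) = 1, 27 is invertible modulo 44, therefore s − t ≡ 0 (mod 44), i.e. s = t.
So ψ is injective.
We now compute 27⁻¹ mod 44 explicitly. Euclid's algorithm: 44 = 1·27 + 17, 27 = 1·17 + 10, 17 = 1·10 + 7, 10 = 1·7 + 3, 7 = 2·3 + 1; back-substituting gives 1 = 31·27 − 19·44, so 27⁻¹ ≡ 31 (mod 44).
Since ψ is injective, we compute ψ⁻¹(23): solve 27x + 9 ≡ 23 (mod 44), i.e. 27x ≡ 14 (mod 44).
Multiplying by 27⁻¹ = 31 gives x ≡ 31·14 = 434 = 9·44 + 38 ≡ 38 (mod 44).
Check: ψ(38) = 27·38 + 9 = 1035 = 23·44 + 23 ≡ 23 (mod 44).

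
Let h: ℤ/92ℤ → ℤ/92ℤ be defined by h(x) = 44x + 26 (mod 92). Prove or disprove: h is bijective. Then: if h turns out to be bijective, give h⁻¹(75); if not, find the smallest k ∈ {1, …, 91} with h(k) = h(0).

We have gcd(44, 92) = 4 > 1. Taking x_1 = 0 and x_2 = 23: h(0) = 26 and h(23) = 44·23 + 26 = 1038 ≡ 26 (mod 92).
So h(0) = h(23) while 0 ≠ 23, thus h is not injective, hence not bijective.
Since h is not bijective, we find the least positive k with h(k) = h(0): this means 44k ≡ 0 (mod 92), i.e. 92 ∣ 44k. Since gcd(44, 92) = 4, dividing through by 4 this holds exactly when 23 ∣ 11k, and as gcd(11, 23) = 1, exactly when 23 ∣ k.
The smallest positive such k is 23.

23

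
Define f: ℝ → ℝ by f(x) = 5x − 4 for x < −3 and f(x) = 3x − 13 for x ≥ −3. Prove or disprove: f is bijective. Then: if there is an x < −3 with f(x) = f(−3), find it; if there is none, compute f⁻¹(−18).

-18/5

Both pieces are strictly increasing (slopes 5 and 3), so each is injective on its own interval.
The left piece maps (−∞, −3) onto (−∞, −19); the right piece maps [−3, ∞) onto [−22, ∞).
These images overlap. In particular f(−3) = −22 (right piece), and solving 5x − 4 = −22 on the left piece gives x = −18/5 < −3.
So f(−18/5) = f(−3) with −18/5 ≠ −3, and f is not injective, hence not bijective. This x = −18/5 is the requested value below −3.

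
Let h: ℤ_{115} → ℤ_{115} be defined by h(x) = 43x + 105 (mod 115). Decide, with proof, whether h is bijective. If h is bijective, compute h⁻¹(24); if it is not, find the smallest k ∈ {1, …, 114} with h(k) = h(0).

Suppose h(x_1) = h(x_2) in ℤ_{115}. Then 43x_1 + 105 ≡ 43x_2 + 105 (mod 115), hence 43(x_1 − x_2) ≡ 0 (mod 115).
Since gcd(43, 115) = 1, 43 is invertible modulo 115, therefore x_1 − x_2 ≡ 0 (mod 115), i.e. x_1 = x_2.
We now compute 43⁻¹ mod 115 explicitly. Euclid's algorithm: 115 = 2·43 + 29, 43 = 1·29 + 14, 29 = 2·14 + 1; back-substituting gives 1 = 107·43 − 40·115, so 43⁻¹ ≡ 107 (mod 115).
Then y ↦ 107(y − 105) is a two-sided inverse to h, so every y ∈ ℤ_{115} has a preimage.
So h is bijective.
Since h is bijective, we find h⁻¹(24): we need 43x ≡ 24 − 105 ≡ 34 (mod 115). Using 43⁻¹ = 107: x ≡ 107·34 = 3638 = 31·115 + 73, so x = 73.
Check: h(73) = 43·73 + 105 = 3244 = 28·115 + 24 ≡ 24 (mod 115).

73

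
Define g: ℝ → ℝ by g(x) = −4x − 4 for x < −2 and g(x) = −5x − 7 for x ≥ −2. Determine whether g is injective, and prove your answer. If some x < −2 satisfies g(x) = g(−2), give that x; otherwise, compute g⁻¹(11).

-15/4

Both pieces are strictly decreasing (slopes −4 and −5), so each is injective on its own interval.
The left piece maps (−∞, −2) onto (4, ∞); the right piece maps [−2, ∞) onto (−∞, 3].
These images are disjoint, so no value is attained by both pieces. Thus g is injective.
Because the two images are disjoint, no x < −2 has g(x) = g(−2), so we compute g⁻¹(11): 11 lies in (4, ∞), so solve −4x − 4 = 11: x = (11 + 4)/(−4) = −15/4.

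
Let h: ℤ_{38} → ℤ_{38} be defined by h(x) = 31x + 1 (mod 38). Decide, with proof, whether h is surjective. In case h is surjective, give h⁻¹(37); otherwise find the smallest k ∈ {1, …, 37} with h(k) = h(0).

Since gcd(31, 38) = 1, 31 is invertible modulo 38. Euclid's algorithm: 38 = 1·31 + 7, 31 = 4·7 + 3, 7 = 2·3 + 1; back-substituting gives 1 = 27·31 − 22·38, so 31⁻¹ ≡ 27 (mod 38).
Then y ↦ 27(y − 1) is a two-sided inverse to h, so every y ∈ ℤ_{38} has a preimage.
So h is surjective.
Since h is surjective, we compute h⁻¹(37): solve 31x + 1 ≡ 37 (mod 38), i.e. 31x ≡ 36 (mod 38).
Multiplying by 31⁻¹ = 27 gives x ≡ 27·36 = 972 = 25·38 + 22 ≡ 22 (mod 38).
Check: h(22) = 31·22 + 1 = 683 = 17·38 + 37 ≡ 37 (mod 38).

22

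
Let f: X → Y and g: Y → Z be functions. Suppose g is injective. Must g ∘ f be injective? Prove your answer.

not injective

No. Take X = {0, 1}, Y = Z = {0, 1}, f(0) = f(1) = 0, and g = identity (injective).
Then (g ∘ f)(0) = (g ∘ f)(1) = 0 with 0 ≠ 1, so g ∘ f is not injective.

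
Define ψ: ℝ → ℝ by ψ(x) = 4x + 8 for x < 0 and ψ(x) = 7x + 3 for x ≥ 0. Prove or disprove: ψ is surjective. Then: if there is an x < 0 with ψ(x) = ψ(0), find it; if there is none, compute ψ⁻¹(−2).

-5/4

Both pieces are strictly increasing (slopes 4 and 7), so each is injective on its own interval.
The left piece maps (−∞, 0) onto (−∞, 8); the right piece maps [0, ∞) onto [3, ∞).
The union (−∞, 8) ∪ [3, ∞) covers ℝ, so ψ is surjective.
For the follow-up: the images overlap, so an x < 0 with ψ(x) = ψ(0) exists. ψ(0) = 3; solving 4x + 8 = 3 for x < 0 gives x = (3 − 8)/4 = −5/4.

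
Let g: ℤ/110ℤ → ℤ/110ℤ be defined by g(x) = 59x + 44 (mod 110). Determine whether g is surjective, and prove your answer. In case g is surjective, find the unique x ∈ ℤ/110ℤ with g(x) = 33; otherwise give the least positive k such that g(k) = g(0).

Since gcd(59, 110) = 1, 59 is invertible modulo 110. Euclid's algorithm: 110 = 1·59 + 51, 59 = 1·51 + 8, 51 = 6·8 + 3, 8 = 2·3 + 2, 3 = 1·2 + 1; back-substituting gives 1 = 69·59 − 37·110, so 59⁻¹ ≡ 69 (mod 110).
For any y ∈ ℤ/110ℤ, x = 69(y − 44) mod 110 satisfies g(x) = 59·69(y − 44) + 44 ≡ y (since 59·69 ≡ 1 mod 110). So every y has a preimage.
Therefore g is surjective.
Since g is surjective, we compute g⁻¹(33): solve 59x + 44 ≡ 33 (mod 110), i.e. 59x ≡ 99 (mod 110).
Multiplying by 59⁻¹ = 69 gives x ≡ 69·99 = 6831 = 62·110 + 11 ≡ 11 (mod 110).
Check: g(11) = 59·11 + 44 = 693 = 6·110 + 33 ≡ 33 (mod 110).

11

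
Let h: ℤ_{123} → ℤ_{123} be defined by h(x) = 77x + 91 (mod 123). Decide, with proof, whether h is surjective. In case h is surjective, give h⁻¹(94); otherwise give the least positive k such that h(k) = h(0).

24

Since gcd(77, 123) = 1, 77 is invertible modulo 123. Euclid's algorithm: 123 = 1·77 + 46, 77 = 1·46 + 31, 46 = 1·31 + 15, 31 = 2·15 + 1; back-substituting gives 1 = 8·77 − 5·123, so 77⁻¹ ≡ 8 (mod 123).
For any y ∈ ℤ_{123}, x = 8(y − 91) mod 123 satisfies h(x) = 77·8(y − 91) + 91 ≡ y (since 77·8 ≡ 1 mod 123). So every y has a preimage.
Hence h is surjective.
Since h is surjective, we find h⁻¹(94): we need 77x ≡ 94 − 91 ≡ 3 (mod 123). Using 77⁻¹ = 8: x ≡ 8·3 = 24, so x = 24.
Check: h(24) = 77·24 + 91 = 1939 = 15·123 + 94 ≡ 94 (mod 123).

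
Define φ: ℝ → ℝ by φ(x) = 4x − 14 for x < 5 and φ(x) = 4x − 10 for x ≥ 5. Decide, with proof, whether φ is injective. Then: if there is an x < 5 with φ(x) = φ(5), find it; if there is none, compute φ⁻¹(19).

Both pieces are strictly increasing (slopes 4 and 4), so each is injective on its own interval.
The left piece maps (−∞, 5) onto (−∞, 6); the right piece maps [5, ∞) onto [10, ∞).
These images are disjoint, so no value is attained by both pieces. Therefore φ is injective.
Because the two images are disjoint, no x < 5 has φ(x) = φ(5), so we compute φ⁻¹(19): 19 lies in [10, ∞), so solve 4x − 10 = 19: x = (19 + 10)/4 = 29/4.

29/4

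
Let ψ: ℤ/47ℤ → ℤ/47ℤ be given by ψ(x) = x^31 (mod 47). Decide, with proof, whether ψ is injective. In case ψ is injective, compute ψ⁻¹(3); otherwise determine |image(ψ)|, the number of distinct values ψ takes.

Since 47 is prime, the nonzero elements of ℤ/47ℤ form a cyclic group of order 46.
As gcd(31, 46) = 1, raising to the 31st power is a bijection on this group: if a^31 ≡ b^31 then (ab^{−1})^31 = 1, and the only element of order dividing gcd(31, 46) = 1 is 1, so a = b.
With ψ(0) = 0 this makes ψ injective on all of ℤ/47ℤ, hence bijective (finite equal-size domain and codomain). In particular ψ is injective.
Since ψ is injective, we find the preimage of 3. The inverse of x ↦ x^31 on (ℤ/47ℤ)^× is x ↦ x^3, because 31·3 = 93 = 2·46 + 1 ≡ 1 (mod 46) and x^{46} = 1 for x ≠ 0 (Fermat). So ψ⁻¹(3) = 3^3 mod 47.
Repeated squaring mod 47: 3^1 ≡ 3, 3^2 ≡ 3² = 9. Since 3 = 2 + 1, 3^3 ≡ 9·3: 9·3 = 27. So 3^3 ≡ 27 (mod 47).
Hence ψ⁻¹(3) = 27.

27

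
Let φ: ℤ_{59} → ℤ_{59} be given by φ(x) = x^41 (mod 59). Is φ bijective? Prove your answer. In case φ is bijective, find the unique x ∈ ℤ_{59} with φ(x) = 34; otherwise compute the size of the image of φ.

2

Since 59 is prime, the nonzero elements of ℤ_{59} form a cyclic group of order 58.
As gcd(41, 58) = 1, raising to the 41st power is a bijection on this group: if u^41 ≡ v^41 then (uv^{−1})^41 = 1, and the only element of order dividing gcd(41, 58) = 1 is 1, so u = v.
With φ(0) = 0 this makes φ injective on all of ℤ_{59}, hence bijective (finite equal-size domain and codomain). In particular φ is bijective.
Since φ is bijective, we find the preimage of 34. The inverse of x ↦ x^41 on (ℤ_{59})^× is x ↦ x^17, because 41·17 = 697 = 12·58 + 1 ≡ 1 (mod 58) and x^{58} = 1 for x ≠ 0 (Fermat). So φ⁻¹(34) = 34^17 mod 59.
Repeated squaring mod 59: 34^1 ≡ 34, 34^2 ≡ 34² = 1156 ≡ 35, 34^4 ≡ 35² = 1225 ≡ 45, 34^8 ≡ 45² = 2025 ≡ 19, 34^16 ≡ 19² = 361 ≡ 7. Since 17 = 16 + 1, 34^17 ≡ 7·34: 7·34 = 238 ≡ 2. So 34^17 ≡ 2 (mod 59).
Hence φ⁻¹(34) = 2.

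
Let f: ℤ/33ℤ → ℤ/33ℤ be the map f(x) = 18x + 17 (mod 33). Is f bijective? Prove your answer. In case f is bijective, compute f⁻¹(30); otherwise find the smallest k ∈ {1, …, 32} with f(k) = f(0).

11

Recall that f is injective when f(u) = f(v) forces u = v.
We have gcd(18, 33) = 3 > 1. Taking u = 0 and v = 11: f(0) = 17 and f(11) = 18·11 + 17 = 215 ≡ 17 (mod 33).
So f(0) = f(11) while 0 ≠ 11, therefore f is not injective, hence not bijective.
Since f is not bijective, we find the least positive k with f(k) = f(0): this means 18k ≡ 0 (mod 33), i.e. 33 ∣ 18k. Since gcd(18, 33) = 3, dividing through by 3 this holds exactly when 11 ∣ 6k, and as gcd(6, 11) = 1, exactly when 11 ∣ k.
The smallest positive such k is 11.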